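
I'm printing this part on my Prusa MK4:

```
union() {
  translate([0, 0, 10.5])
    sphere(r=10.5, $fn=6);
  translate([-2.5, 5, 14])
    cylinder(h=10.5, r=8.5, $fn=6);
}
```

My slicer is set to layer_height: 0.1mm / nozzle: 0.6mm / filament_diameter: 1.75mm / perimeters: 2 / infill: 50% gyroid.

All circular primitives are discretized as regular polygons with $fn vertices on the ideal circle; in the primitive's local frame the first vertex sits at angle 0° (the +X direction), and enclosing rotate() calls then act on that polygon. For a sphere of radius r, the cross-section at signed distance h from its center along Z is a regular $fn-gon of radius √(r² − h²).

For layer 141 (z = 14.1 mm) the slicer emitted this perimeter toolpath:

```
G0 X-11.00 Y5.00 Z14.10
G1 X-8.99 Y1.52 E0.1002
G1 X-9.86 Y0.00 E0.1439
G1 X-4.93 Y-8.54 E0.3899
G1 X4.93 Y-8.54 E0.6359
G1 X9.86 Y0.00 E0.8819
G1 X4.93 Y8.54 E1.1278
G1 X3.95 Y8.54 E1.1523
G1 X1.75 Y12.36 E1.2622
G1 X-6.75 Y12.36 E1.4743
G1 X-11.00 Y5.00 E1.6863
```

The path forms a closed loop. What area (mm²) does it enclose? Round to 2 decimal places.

314.78 mm²

Apply the shoelace formula to the sequence of (X, Y) vertices; enclosed area = 314.78 mm².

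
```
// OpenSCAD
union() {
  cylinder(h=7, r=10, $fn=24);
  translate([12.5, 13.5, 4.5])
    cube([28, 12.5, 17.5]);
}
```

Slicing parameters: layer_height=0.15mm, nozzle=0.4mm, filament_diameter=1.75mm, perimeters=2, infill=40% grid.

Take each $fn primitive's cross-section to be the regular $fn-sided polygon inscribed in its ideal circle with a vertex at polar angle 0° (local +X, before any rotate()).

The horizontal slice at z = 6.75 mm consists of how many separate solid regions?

2

At z = 6.75 mm: the r=10 cylinder gives a regular 24-gon of circumradius 10 (constant along its height); the cube at (12.5, 13.5) (footprint 28×12.5) is included at this height; Combining (union): the 2 present regions are separate (no shared area or edge), so areas and boundary lengths simply add and each stays a separate island — 2 connected regions. The result has 2 disconnected regions.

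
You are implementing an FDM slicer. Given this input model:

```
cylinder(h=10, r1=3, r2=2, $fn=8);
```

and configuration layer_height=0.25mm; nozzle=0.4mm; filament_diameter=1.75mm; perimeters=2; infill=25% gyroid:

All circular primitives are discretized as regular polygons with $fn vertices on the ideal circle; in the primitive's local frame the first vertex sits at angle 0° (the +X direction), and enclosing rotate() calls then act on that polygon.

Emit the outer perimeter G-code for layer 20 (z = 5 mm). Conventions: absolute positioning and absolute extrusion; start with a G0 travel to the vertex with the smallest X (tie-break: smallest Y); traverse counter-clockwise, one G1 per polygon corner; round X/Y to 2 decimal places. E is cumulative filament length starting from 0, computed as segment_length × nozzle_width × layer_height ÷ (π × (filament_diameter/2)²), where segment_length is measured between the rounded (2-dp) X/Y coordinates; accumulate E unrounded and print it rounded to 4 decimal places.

G0 X-2.50 Y0.00 Z5.00
G1 X-1.77 Y-1.77 E0.0796
G1 X0.00 Y-2.50 E0.1592
G1 X1.77 Y-1.77 E0.2388
G1 X2.50 Y0.00 E0.3184
G1 X1.77 Y1.77 E0.3980
G1 X0.00 Y2.50 E0.4776
G1 X-1.77 Y1.77 E0.5572
G1 X-2.50 Y0.00 E0.6368

At z = 5 mm: the cone contributes a regular 8-gon of circumradius 2.500 (interpolated between r1=3 and r2=2 at t=0.500). The outline is a single polygon with 8 vertices. Extrusion per mm of travel: 0.4 × 0.25 / (π × 0.875²) = 0.041575. Accumulating E over each segment gives final E = 0.6368.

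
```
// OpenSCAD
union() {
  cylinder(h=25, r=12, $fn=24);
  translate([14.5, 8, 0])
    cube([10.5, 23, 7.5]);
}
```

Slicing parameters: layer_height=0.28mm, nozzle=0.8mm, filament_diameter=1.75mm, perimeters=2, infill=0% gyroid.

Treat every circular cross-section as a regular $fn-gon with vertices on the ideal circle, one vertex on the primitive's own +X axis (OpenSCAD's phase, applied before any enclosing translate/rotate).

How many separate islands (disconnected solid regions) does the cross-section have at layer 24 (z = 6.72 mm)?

2

At z = 6.72 mm: the cylinder: section is a regular 24-gon, circumradius r=12; the cube at (14.5, 8) (footprint 10.5×23) is included at this height; Combining (union): the 2 present regions are separate (no shared area or edge), so areas and boundary lengths simply add and each stays a separate island — 2 connected regions. Overall, the cross-section has 2 separate islands. Island count = 2.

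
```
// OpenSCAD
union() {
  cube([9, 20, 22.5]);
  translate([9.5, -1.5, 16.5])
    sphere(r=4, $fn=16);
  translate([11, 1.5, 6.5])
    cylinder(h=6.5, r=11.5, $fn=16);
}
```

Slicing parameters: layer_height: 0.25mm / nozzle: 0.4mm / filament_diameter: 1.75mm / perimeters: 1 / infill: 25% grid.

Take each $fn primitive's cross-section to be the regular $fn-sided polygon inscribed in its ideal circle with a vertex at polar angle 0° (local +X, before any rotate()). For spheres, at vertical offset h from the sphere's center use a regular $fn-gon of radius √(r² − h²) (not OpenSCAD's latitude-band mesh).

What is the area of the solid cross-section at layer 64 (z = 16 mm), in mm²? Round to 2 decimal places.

223.10 mm²

At z = 16 mm: the cube (footprint 9×20) is included at this height (area 180.00 mm²); the r=4 sphere at (9.5, -1.5) slices to a regular 16-gon of circumradius 3.969 (√(r²−h²) with h=0.5 from center) (area = (16/2)·3.969²·sin(360°/16) = 48.22 mm²); the cylinder at (11, 1.5) is not intersected at this z (z outside [6.5, 13]); Merging all regions: the regions partially overlap — summed areas 228.22 mm² minus the doubly-counted overlap 5.12 mm² gives 223.10 mm² — area = 223.10 mm². Overall, the cross-section is a single solid region. Net area = 223.10 mm².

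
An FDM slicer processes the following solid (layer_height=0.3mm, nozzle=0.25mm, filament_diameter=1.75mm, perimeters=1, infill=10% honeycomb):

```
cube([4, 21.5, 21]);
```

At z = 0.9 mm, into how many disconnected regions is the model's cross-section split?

1

At z = 0.9 mm: the cube is present — its section is the full 4×21.5 rectangle. The result has 1 disconnected region.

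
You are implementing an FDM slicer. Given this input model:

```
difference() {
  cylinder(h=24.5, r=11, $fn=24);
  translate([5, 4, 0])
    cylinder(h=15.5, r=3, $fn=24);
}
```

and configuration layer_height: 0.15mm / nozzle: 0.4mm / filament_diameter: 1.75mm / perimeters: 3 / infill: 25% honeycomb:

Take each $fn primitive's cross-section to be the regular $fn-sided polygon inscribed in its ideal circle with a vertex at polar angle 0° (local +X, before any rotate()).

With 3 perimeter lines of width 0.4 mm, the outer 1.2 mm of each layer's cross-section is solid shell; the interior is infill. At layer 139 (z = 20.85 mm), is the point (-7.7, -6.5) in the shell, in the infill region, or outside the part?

At z = 20.85 mm: the cylinder: section is a regular 24-gon, circumradius r=11; the cylinder at (5, 4) does not reach this height (z outside [0, 15.5]); After the difference (first − rest): none of the subtracted shapes is present at this height, so the r=11 cylinder is unchanged — 1 connected region. Overall, the cross-section is a single solid region. The nearest boundary edge runs (-9.53, -5.50)→(-7.78, -7.78); distance from the point to it = 0.84 mm. The point is inside the cross-section, 0.84 mm from the nearest boundary — within the 1.2 mm shell band (3 × 0.4).

shell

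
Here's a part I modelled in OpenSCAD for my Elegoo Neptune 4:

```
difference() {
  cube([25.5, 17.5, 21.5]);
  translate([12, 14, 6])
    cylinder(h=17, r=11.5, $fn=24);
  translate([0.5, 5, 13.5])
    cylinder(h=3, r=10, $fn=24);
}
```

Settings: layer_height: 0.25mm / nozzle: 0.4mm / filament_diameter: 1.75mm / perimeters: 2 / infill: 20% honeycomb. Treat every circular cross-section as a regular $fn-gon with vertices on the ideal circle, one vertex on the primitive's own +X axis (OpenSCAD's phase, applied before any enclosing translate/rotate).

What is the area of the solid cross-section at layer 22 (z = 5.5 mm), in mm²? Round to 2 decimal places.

446.25 mm²

At z = 5.5 mm: the cube (footprint 25.5×17.5) is included at this height (area 446.25 mm²); the cylinder at (12, 14) is not intersected at this z (z outside [6, 23]); the cylinder at (0.5, 5) does not reach this height (z outside [13.5, 16.5]); Subtracting the remaining from the first: none of the subtracted shapes is present at this height, so the 25.5×17.5 cube is unchanged — area = 446.25 mm². Overall, the cross-section is a single solid region. Net area = 446.25 mm².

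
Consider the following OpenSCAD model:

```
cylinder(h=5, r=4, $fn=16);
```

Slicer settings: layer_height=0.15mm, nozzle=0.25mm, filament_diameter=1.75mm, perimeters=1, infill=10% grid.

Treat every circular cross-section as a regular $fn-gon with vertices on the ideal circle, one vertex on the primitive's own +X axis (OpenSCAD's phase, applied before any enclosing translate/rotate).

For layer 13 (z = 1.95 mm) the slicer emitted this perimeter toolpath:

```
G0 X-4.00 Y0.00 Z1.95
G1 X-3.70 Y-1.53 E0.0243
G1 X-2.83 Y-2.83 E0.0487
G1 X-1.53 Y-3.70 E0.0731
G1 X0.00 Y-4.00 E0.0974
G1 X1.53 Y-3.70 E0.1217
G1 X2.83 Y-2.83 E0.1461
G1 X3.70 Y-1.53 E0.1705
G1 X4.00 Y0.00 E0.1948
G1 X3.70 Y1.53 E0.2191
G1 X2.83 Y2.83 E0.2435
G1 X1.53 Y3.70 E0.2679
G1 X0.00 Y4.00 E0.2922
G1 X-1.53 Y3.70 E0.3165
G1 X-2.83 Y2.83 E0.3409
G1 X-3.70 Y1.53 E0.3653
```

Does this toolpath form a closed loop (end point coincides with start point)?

Start point (G0): (-4.00, 0.00). End point (last G1): the path does not return to the start — open.

no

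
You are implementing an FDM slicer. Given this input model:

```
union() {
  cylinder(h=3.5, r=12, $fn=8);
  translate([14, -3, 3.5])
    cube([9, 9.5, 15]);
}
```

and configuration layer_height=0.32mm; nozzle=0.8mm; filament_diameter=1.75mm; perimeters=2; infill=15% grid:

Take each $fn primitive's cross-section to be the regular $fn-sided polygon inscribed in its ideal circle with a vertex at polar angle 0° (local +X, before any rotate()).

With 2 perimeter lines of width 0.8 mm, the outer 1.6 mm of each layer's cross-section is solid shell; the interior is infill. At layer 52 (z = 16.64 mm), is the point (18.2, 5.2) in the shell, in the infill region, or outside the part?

shell

At z = 16.64 mm: the cylinder is not intersected at this z (z outside [0, 3.5]); the cube at (14, -3) is present — its section is the full 9×9.5 rectangle; Merging all regions: only the 9×9.5 cube at (14, -3) is present, so the union is just that shape — 1 connected region. Overall, the cross-section is a single solid region. The nearest boundary edge runs (23.00, 6.50)→(14.00, 6.50); distance from the point to it = 1.30 mm. The point is inside the cross-section, 1.30 mm from the nearest boundary — within the 1.6 mm shell band (2 × 0.8).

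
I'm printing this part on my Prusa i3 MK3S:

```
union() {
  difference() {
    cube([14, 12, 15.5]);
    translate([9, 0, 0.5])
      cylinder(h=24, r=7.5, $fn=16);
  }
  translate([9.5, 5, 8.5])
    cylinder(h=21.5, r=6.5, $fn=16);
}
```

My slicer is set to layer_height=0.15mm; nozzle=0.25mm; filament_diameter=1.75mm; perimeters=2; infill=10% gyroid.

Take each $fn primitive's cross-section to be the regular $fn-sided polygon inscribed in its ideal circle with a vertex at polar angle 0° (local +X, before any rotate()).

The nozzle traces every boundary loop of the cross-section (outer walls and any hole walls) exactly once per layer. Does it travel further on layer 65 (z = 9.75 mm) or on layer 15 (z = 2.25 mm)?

Layer 65 (z = 9.75): the cube (footprint 14×12) is included at this height (perimeter 52.00 mm); the r=7.5 cylinder at (9, 0) contributes a regular 16-gon of circumradius 7.5 (perimeter = 2·16·7.500·sin(180°/16) = 46.82 mm); Subtracting the remaining from the first: starting from the 14×12 cube, the r=7.5 cylinder at (9, 0) partially overlaps it — only the 77.00 mm² overlap (of its 172.21 mm²) is removed, clipping the outline — boundary = 51.19 mm; the cylinder at (9.5, 5): section is a regular 16-gon, circumradius r=6.5 (perimeter = 2·16·6.500·sin(180°/16) = 40.58 mm); Merging all regions: the regions partially overlap (shared area 40.71 mm²), so the edge portions inside another operand are dropped and the merged outline is re-measured after clipping — boundary = 59.54 mm. So its perimeter = 59.54 mm. Layer 15 (z = 2.25): the cube (footprint 14×12) is included at this height (perimeter 52.00 mm); the r=7.5 cylinder at (9, 0) gives a regular 16-gon of circumradius 7.5 (constant along its height) (perimeter = 2·16·7.500·sin(180°/16) = 46.82 mm); Taking the first minus the rest: starting from the 14×12 cube, the r=7.5 cylinder at (9, 0) partially overlaps it — only the 77.00 mm² overlap (of its 172.21 mm²) is removed, clipping the outline — boundary = 51.19 mm; the cylinder at (9.5, 5) is not intersected at this z (z outside [8.5, 30]); Taking the union: only the result so far is present, so the union is just that shape — boundary = 51.19 mm. So its perimeter = 51.19 mm. Layer 65 is larger (59.54 vs 51.19 mm).

layer 65 (z = 9.75 mm)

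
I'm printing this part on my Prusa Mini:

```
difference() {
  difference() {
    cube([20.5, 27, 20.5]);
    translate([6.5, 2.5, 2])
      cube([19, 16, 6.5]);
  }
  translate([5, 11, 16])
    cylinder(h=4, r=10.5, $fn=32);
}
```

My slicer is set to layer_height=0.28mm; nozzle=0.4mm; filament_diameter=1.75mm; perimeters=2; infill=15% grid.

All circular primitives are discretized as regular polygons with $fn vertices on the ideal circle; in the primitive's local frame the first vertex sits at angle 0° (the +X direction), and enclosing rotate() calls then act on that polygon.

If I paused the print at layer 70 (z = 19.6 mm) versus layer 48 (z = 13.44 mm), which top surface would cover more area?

layer 48 (z = 13.44 mm)

Layer 70 (z = 19.6): the cube (footprint 20.5×27) is included at this height (area 553.50 mm²); the cube at (6.5, 2.5) is absent (z outside [2, 8.5]); Taking the first minus the rest: none of the subtracted shapes is present at this height, so the 20.5×27 cube is unchanged — area = 553.50 mm²; the cylinder at (5, 11): section is a regular 32-gon, circumradius r=10.5 (area = (32/2)·10.500²·sin(360°/32) = 344.14 mm²); After the difference (first − rest): starting from the result so far (553.50 mm²), the r=10.5 cylinder at (5, 11) partially overlaps it — only the 272.60 mm² overlap (of its 344.14 mm²) is removed, clipping the outline — area = 280.90 mm². So its area = 280.90 mm². Layer 48 (z = 13.44): the cube (footprint 20.5×27) is included at this height (area 553.50 mm²); the cube at (6.5, 2.5) does not reach this height (z outside [2, 8.5]); Subtracting the remaining from the first: none of the subtracted shapes is present at this height, so the 20.5×27 cube is unchanged — area = 553.50 mm²; the cylinder at (5, 11) is not intersected at this z (z outside [16, 20]); Taking the first minus the rest: none of the subtracted shapes is present at this height, so the result so far is unchanged — area = 553.50 mm². So its area = 553.50 mm². Layer 48 is larger (553.50 vs 280.90 mm²).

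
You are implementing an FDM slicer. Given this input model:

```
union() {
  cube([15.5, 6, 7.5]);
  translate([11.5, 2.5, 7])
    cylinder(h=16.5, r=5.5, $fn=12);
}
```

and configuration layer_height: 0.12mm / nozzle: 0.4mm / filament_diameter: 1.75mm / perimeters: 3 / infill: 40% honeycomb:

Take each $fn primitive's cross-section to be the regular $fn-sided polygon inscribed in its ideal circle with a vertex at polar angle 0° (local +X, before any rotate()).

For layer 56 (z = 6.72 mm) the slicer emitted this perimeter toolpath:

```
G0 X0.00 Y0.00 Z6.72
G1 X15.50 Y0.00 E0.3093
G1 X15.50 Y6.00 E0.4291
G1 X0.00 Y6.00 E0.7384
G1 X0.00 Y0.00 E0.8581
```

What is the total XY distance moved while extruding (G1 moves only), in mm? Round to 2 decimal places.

43.00 mm

Sum the Euclidean lengths of each G1 segment: total = 43.00 mm.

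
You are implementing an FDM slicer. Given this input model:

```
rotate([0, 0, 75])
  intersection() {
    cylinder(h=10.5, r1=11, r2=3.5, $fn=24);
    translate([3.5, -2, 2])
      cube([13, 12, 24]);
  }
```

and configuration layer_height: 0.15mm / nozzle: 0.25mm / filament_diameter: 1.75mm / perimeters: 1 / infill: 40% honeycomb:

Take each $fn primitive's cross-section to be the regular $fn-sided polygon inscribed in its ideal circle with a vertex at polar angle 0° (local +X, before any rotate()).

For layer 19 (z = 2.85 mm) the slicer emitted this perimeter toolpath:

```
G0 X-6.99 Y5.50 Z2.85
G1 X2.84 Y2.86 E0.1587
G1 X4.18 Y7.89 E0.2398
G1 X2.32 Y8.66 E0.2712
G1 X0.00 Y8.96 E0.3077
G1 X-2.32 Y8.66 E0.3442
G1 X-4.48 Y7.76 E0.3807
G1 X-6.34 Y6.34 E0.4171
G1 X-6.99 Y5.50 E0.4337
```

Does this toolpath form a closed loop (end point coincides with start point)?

yes

Start point (G0): (-6.99, 5.50). End point (last G1): the path returns to the start — closed.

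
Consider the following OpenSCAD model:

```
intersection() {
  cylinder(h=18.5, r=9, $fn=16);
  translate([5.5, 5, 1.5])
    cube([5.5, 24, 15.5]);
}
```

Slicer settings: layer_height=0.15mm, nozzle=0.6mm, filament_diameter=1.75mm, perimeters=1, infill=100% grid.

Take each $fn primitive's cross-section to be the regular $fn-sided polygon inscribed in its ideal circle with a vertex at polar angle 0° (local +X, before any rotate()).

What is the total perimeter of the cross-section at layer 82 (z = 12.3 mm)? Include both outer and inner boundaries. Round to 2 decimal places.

At z = 12.3 mm: the cylinder: section is a regular 16-gon, circumradius r=9 (perimeter = 2·16·9.000·sin(180°/16) = 56.19 mm); the 5.5×24 cube at (5.5, 5) contributes its full rectangle (perimeter 59.00 mm); Keeping only the common overlap: the 5.5×24 cube at (5.5, 5) partially overlaps the r=9 cylinder; clipping to the common part keeps 2.05 mm² — boundary = 6.40 mm. Overall, the cross-section is a single solid region. Total boundary length (outer) = 6.40 mm.

6.40 mm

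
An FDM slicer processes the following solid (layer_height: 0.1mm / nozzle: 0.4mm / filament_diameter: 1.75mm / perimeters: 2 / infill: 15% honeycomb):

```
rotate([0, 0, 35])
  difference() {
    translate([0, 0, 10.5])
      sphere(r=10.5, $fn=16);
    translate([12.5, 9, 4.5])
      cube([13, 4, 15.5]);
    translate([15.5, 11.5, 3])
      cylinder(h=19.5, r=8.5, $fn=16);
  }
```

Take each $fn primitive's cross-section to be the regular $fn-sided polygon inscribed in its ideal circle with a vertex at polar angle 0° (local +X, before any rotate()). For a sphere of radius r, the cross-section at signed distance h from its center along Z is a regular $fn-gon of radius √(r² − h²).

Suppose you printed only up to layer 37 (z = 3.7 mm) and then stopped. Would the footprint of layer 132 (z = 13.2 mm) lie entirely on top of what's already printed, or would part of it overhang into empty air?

part overhangs

Compare the two slices. At z = 3.7: the r=10.5 sphere contributes a regular 16-gon of circumradius √(10.5²−6.8²) = 8.001 (area = (16/2)·8.001²·sin(360°/16) = 195.96 mm²); the cube at (12.5, 9) does not reach this height (z outside [4.5, 20]); the r=8.5 cylinder at (15.5, 11.5) contributes a regular 16-gon of circumradius 8.5 (area = (16/2)·8.500²·sin(360°/16) = 221.19 mm²); After the difference (first − rest): starting from the r=10.5 sphere (195.96 mm²), the r=8.5 cylinder at (15.5, 11.5) misses the remaining region (no effect) — area = 195.96 mm²; (rotated 35° about Z; rotation is an isometry so areas/perimeters/island counts are preserved). At z = 13.2: the r=10.5 sphere slices to a regular 16-gon of circumradius 10.147 (√(r²−h²) with h=2.7 from center) (area = (16/2)·10.147²·sin(360°/16) = 315.21 mm²); the cube at (12.5, 9) is present — its section is the full 13×4 rectangle (area 52.00 mm²); the r=8.5 cylinder at (15.5, 11.5) gives a regular 16-gon of circumradius 8.5 (constant along its height) (area = (16/2)·8.500²·sin(360°/16) = 221.19 mm²); Subtracting the remaining from the first: starting from the r=10.5 sphere (315.21 mm²), the 13×4 cube at (12.5, 9) misses the remaining region (no effect); the r=8.5 cylinder at (15.5, 11.5) misses the remaining region (no effect) — area = 315.21 mm²; (rotated 35° about Z; rotation is an isometry so areas/perimeters/island counts are preserved). Checking containment: at z = 13.2 the cross-section extends beyond the z = 3.7 cross-section by about 119.24 mm².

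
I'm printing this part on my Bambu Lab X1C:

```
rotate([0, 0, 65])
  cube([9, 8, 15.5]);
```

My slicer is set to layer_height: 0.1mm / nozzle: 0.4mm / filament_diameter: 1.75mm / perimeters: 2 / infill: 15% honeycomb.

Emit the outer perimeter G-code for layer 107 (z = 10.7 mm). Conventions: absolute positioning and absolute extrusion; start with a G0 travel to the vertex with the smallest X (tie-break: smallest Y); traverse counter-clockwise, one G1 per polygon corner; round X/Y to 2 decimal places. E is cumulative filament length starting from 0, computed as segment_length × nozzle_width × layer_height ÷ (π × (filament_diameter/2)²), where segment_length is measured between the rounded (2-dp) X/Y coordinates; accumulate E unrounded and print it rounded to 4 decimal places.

G0 X-7.25 Y3.38 Z10.70
G1 X0.00 Y0.00 E0.1330
G1 X3.80 Y8.16 E0.2827
G1 X-3.45 Y11.54 E0.4157
G1 X-7.25 Y3.38 E0.5654

At z = 10.7 mm: the cube (footprint 9×8) is included at this height; (whole slice rotated 65° about Z — lengths, areas and connectivity unchanged). The outline is a single polygon with 4 vertices. Extrusion per mm of travel: 0.4 × 0.1 / (π × 0.875²) = 0.016630. Accumulating E over each segment gives final E = 0.5654.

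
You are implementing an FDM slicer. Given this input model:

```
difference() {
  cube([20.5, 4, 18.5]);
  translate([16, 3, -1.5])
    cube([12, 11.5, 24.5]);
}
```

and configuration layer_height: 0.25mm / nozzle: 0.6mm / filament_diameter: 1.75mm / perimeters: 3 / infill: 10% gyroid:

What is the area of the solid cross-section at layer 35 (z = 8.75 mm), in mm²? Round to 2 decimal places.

77.50 mm²

At z = 8.75 mm: the cube (footprint 20.5×4) is included at this height (area 82.00 mm²); the 12×11.5 cube at (16, 3) contributes its full rectangle (area 138.00 mm²); Taking the first minus the rest: starting from the 20.5×4 cube (82.00 mm²), the 12×11.5 cube at (16, 3) partially overlaps it — only the 4.50 mm² overlap (of its 138.00 mm²) is removed, clipping the outline — area = 77.50 mm². Overall, the cross-section is a single solid region. Net area = 77.50 mm².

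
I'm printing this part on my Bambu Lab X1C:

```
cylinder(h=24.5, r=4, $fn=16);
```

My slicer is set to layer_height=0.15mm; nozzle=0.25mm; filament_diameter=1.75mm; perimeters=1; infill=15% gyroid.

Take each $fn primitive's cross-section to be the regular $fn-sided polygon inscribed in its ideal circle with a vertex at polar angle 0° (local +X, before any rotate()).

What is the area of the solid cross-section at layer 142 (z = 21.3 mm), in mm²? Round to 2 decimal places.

At z = 21.3 mm: the r=4 cylinder contributes a regular 16-gon of circumradius 4 (area = (16/2)·4.000²·sin(360°/16) = 48.98 mm²). Overall, the cross-section is a single solid region. Net area = 48.98 mm².

48.98 mm²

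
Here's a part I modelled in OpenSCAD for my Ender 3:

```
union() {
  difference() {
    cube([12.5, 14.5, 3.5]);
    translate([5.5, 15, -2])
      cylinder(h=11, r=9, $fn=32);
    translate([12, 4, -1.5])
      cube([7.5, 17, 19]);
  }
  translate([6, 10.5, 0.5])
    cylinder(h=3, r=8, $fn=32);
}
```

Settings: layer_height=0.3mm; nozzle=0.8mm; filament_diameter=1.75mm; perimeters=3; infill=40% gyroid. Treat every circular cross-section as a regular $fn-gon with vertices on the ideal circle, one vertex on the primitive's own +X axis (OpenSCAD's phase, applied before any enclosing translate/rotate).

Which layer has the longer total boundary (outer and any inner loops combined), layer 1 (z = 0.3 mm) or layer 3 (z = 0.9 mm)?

layer 3 (z = 0.9 mm)

Layer 1 (z = 0.3): the 12.5×14.5 cube contributes its full rectangle (perimeter 54.00 mm); the r=9 cylinder at (5.5, 15) gives a regular 32-gon of circumradius 9 (constant along its height) (perimeter = 2·32·9.000·sin(180°/32) = 56.46 mm); the cube at (12, 4) is present — its section is the full 7.5×17 rectangle (perimeter 49.00 mm); Subtracting the remaining from the first: starting from the 12.5×14.5 cube, the r=9 cylinder at (5.5, 15) partially overlaps it — only the 95.46 mm² overlap (of its 252.84 mm²) is removed, clipping the outline; the 7.5×17 cube at (12, 4) partially overlaps it — only the 2.55 mm² overlap (of its 127.50 mm²) is removed, clipping the outline — boundary = 42.94 mm; the cylinder at (6, 10.5) does not reach this height (z outside [0.5, 3.5]); Taking the union: only that combined region is present, so the union is just that shape — boundary = 42.94 mm. So its perimeter = 42.94 mm. Layer 3 (z = 0.9): the cube (footprint 12.5×14.5) is included at this height (perimeter 54.00 mm); the r=9 cylinder at (5.5, 15) contributes a regular 32-gon of circumradius 9 (perimeter = 2·32·9.000·sin(180°/32) = 56.46 mm); the cube at (12, 4) is present — its section is the full 7.5×17 rectangle (perimeter 49.00 mm); Subtracting the remaining from the first: starting from the 12.5×14.5 cube, the r=9 cylinder at (5.5, 15) partially overlaps it — only the 95.46 mm² overlap (of its 252.84 mm²) is removed, clipping the outline; the 7.5×17 cube at (12, 4) partially overlaps it — only the 2.55 mm² overlap (of its 127.50 mm²) is removed, clipping the outline — boundary = 42.94 mm; the cylinder at (6, 10.5): section is a regular 32-gon, circumradius r=8 (perimeter = 2·32·8.000·sin(180°/32) = 50.18 mm); Merging all regions: the regions partially overlap (shared area 40.92 mm²), so the edge portions inside another operand are dropped and the merged outline is re-measured after clipping — boundary = 60.08 mm. So its perimeter = 60.08 mm. Layer 3 is larger (60.08 vs 42.94 mm).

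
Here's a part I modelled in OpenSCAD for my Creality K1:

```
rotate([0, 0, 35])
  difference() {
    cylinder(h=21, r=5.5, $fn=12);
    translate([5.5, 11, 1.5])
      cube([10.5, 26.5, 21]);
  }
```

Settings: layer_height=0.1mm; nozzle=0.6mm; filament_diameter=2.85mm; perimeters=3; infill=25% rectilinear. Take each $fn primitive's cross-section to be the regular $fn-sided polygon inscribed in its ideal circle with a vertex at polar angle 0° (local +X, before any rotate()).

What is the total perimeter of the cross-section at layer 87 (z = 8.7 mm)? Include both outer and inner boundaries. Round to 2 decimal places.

34.16 mm

At z = 8.7 mm: the r=5.5 cylinder contributes a regular 12-gon of circumradius 5.5 (perimeter = 2·12·5.500·sin(180°/12) = 34.16 mm); the 10.5×26.5 cube at (5.5, 11) contributes its full rectangle (perimeter 74.00 mm); After the difference (first − rest): starting from the r=5.5 cylinder, the 10.5×26.5 cube at (5.5, 11) misses the remaining region (no effect) — boundary = 34.16 mm; (rotated 35° about Z; rotation is an isometry so areas/perimeters/island counts are preserved). Overall, the cross-section is a single solid region. Total boundary length (outer) = 34.16 mm.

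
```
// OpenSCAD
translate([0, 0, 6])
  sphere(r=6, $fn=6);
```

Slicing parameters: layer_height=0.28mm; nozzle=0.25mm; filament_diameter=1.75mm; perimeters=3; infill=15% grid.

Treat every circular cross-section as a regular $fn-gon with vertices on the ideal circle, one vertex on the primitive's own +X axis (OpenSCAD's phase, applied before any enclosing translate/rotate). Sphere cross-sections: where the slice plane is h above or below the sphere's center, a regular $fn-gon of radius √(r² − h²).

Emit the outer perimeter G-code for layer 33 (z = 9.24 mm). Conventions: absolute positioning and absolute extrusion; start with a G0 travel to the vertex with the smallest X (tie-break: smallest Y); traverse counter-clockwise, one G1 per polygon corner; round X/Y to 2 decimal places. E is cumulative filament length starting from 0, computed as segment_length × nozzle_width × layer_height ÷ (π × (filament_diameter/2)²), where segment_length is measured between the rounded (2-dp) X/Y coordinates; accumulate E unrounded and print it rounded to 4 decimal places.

At z = 9.24 mm: the r=6 sphere slices to a regular 6-gon of circumradius 5.050 (√(r²−h²) with h=3.24 from center). The outline is a single polygon with 6 vertices. Extrusion per mm of travel: 0.25 × 0.28 / (π × 0.875²) = 0.029103. Accumulating E over each segment gives final E = 0.8812.

G0 X-5.05 Y0.00 Z9.24
G1 X-2.52 Y-4.37 E0.1470
G1 X2.52 Y-4.37 E0.2936
G1 X5.05 Y0.00 E0.4406
G1 X2.52 Y4.37 E0.5875
G1 X-2.52 Y4.37 E0.7342
G1 X-5.05 Y0.00 E0.8812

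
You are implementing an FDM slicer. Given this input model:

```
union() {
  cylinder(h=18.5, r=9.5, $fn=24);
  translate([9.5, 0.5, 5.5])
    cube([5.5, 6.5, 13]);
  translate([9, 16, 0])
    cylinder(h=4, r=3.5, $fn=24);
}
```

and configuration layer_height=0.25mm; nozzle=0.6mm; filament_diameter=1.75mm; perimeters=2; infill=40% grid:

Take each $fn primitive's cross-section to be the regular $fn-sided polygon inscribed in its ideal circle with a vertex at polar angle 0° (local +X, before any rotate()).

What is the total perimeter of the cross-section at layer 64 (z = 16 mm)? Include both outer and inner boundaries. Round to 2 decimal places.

83.52 mm

At z = 16 mm: the r=9.5 cylinder gives a regular 24-gon of circumradius 9.5 (constant along its height) (perimeter = 2·24·9.500·sin(180°/24) = 59.52 mm); the cube at (9.5, 0.5) (footprint 5.5×6.5) is included at this height (perimeter 24.00 mm); the cylinder at (9, 16) is absent (z outside [0, 4]); Combining (union): the 2 present regions are separate (no shared area or edge), so areas and boundary lengths simply add and each stays a separate island — boundary = 83.52 mm. Overall, the cross-section has 2 separate islands. Total boundary length (outer) = 83.52 mm.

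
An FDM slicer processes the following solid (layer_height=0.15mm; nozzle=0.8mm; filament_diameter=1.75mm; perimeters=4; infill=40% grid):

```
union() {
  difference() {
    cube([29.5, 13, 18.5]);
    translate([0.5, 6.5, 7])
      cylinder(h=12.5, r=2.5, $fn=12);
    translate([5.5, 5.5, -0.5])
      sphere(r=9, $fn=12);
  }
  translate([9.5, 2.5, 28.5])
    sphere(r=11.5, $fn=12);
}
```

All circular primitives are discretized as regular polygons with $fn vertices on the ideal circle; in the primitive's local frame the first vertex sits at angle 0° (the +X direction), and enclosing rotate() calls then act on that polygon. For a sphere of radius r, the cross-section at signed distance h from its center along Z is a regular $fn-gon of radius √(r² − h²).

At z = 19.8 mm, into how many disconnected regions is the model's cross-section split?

1

At z = 19.8 mm: the cube is not intersected at this z (z outside [0, 18.5]); the cylinder at (0.5, 6.5) is absent (z outside [7, 19.5]); the sphere at (5.5, 5.5) is not intersected at this z (|z−center|=20.300 > r=9); Taking the first minus the rest: the first operand is absent here, so nothing remains; the sphere at (9.5, 2.5): section is a regular 12-gon, circumradius = √(r²−h²) = √(11.5²−8.7²) = 7.521; Combining (union): only the r=11.5 sphere at (9.5, 2.5) is present, so the union is just that shape — 1 connected region. The result has 1 disconnected region.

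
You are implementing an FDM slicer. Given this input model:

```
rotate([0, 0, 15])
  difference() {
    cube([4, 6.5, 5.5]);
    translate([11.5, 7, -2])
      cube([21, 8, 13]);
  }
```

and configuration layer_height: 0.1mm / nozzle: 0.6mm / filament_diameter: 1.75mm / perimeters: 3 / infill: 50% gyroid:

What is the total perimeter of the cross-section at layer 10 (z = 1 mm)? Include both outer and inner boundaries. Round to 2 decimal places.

At z = 1 mm: the cube is present — its section is the full 4×6.5 rectangle (perimeter 21.00 mm); the cube at (11.5, 7) (footprint 21×8) is included at this height (perimeter 58.00 mm); Taking the first minus the rest: starting from the 4×6.5 cube, the 21×8 cube at (11.5, 7) misses the remaining region (no effect) — boundary = 21.00 mm; (whole slice rotated 15° about Z — lengths, areas and connectivity unchanged). Overall, the cross-section is a single solid region. Total boundary length (outer) = 21.00 mm.

21.00 mm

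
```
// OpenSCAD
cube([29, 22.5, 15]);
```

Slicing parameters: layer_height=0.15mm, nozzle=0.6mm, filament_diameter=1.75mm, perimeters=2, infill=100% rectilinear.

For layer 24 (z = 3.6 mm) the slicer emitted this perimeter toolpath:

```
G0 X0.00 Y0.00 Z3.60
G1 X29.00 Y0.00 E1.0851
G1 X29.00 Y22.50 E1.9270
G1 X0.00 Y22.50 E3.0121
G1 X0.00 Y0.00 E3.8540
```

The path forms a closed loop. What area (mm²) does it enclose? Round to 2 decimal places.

652.50 mm²

Apply the shoelace formula to the sequence of (X, Y) vertices; enclosed area = 652.50 mm².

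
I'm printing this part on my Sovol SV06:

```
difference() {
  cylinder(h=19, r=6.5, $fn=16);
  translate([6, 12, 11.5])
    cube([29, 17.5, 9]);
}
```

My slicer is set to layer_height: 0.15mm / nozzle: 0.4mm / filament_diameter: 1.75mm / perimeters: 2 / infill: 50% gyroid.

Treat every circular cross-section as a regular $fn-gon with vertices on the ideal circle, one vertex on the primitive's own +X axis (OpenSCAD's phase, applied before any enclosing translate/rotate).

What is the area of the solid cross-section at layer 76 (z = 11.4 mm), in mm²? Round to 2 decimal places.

At z = 11.4 mm: the r=6.5 cylinder gives a regular 16-gon of circumradius 6.5 (constant along its height) (area = (16/2)·6.500²·sin(360°/16) = 129.35 mm²); the cube at (6, 12) does not reach this height (z outside [11.5, 20.5]); Subtracting the remaining from the first: none of the subtracted shapes is present at this height, so the r=6.5 cylinder is unchanged — area = 129.35 mm². Overall, the cross-section is a single solid region. Net area = 129.35 mm².

129.35 mm²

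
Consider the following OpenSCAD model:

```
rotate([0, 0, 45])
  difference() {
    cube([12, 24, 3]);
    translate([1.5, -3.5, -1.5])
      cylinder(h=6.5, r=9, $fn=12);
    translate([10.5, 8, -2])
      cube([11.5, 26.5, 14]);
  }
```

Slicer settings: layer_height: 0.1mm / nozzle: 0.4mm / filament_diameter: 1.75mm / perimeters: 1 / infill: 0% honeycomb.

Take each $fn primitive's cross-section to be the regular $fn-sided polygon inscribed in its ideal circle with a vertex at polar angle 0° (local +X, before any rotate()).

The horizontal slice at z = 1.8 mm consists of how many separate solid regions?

1

At z = 1.8 mm: the cube is present — its section is the full 12×24 rectangle; the cylinder at (1.5, -3.5): section is a regular 12-gon, circumradius r=9; the cube at (10.5, 8) is present — its section is the full 11.5×26.5 rectangle; Taking the first minus the rest: starting from the 12×24 cube, the r=9 cylinder at (1.5, -3.5) partially overlaps it — only the 38.84 mm² overlap (of its 243.00 mm²) is removed, clipping the outline; the 11.5×26.5 cube at (10.5, 8) partially overlaps it — only the 24.00 mm² overlap (of its 304.75 mm²) is removed, clipping the outline — 1 connected region; (whole slice rotated 45° about Z — lengths, areas and connectivity unchanged). The result has 1 disconnected region.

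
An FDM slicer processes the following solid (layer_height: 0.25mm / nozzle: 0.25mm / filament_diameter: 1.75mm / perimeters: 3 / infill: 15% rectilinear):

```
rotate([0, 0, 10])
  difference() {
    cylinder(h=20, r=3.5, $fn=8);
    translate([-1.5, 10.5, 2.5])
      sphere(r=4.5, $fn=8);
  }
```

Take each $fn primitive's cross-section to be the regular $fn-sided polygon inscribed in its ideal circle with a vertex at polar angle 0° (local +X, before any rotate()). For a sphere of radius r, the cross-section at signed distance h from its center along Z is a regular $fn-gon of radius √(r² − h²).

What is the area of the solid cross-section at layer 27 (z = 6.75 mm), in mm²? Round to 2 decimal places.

34.65 mm²

At z = 6.75 mm: the r=3.5 cylinder contributes a regular 8-gon of circumradius 3.5 (area = (8/2)·3.500²·sin(360°/8) = 34.65 mm²); the r=4.5 sphere at (-1.5, 10.5) slices to a regular 8-gon of circumradius 1.479 (√(r²−h²) with h=4.25 from center) (area = (8/2)·1.479²·sin(360°/8) = 6.19 mm²); Taking the first minus the rest: starting from the r=3.5 cylinder (34.65 mm²), the r=4.5 sphere at (-1.5, 10.5) misses the remaining region (no effect) — area = 34.65 mm²; (whole slice rotated 10° about Z — lengths, areas and connectivity unchanged). Overall, the cross-section is a single solid region. Net area = 34.65 mm².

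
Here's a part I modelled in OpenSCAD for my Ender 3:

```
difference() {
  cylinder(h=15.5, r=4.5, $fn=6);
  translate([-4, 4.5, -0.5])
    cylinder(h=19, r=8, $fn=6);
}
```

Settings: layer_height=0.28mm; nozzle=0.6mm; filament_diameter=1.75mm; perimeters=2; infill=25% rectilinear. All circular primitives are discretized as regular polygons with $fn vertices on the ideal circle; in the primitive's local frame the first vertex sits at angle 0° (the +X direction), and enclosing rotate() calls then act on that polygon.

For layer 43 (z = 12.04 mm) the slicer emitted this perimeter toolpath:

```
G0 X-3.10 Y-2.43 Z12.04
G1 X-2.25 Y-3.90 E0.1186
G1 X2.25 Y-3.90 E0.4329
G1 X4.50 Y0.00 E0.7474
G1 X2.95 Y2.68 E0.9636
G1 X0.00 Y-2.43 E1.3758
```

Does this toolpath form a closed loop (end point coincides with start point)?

no

Start point (G0): (-3.10, -2.43). End point (last G1): the path does not return to the start — open.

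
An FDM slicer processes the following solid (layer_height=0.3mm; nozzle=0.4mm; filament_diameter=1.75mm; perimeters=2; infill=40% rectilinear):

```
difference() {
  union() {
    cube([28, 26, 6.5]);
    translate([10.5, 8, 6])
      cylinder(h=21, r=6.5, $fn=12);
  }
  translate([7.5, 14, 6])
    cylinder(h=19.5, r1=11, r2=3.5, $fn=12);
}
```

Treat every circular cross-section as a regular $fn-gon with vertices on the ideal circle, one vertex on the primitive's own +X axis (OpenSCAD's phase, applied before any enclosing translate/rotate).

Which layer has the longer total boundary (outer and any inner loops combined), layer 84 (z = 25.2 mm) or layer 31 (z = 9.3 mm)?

layer 84 (z = 25.2 mm)

Layer 84 (z = 25.2): the cube is not intersected at this z (z outside [0, 6.5]); the cylinder at (10.5, 8): section is a regular 12-gon, circumradius r=6.5 (perimeter = 2·12·6.500·sin(180°/12) = 40.38 mm); Taking the union: only the r=6.5 cylinder at (10.5, 8) is present, so the union is just that shape — boundary = 40.38 mm; the cone at (7.5, 14) (r1=11→r2=3.5) has section circumradius 3.615 here — a regular 12-gon (perimeter = 2·12·3.615·sin(180°/12) = 22.46 mm); After the difference (first − rest): starting from the result so far, the cone at (7.5, 14) partially overlaps it — only the 14.92 mm² overlap (of its 39.21 mm²) is removed, clipping the outline — boundary = 42.13 mm. So its perimeter = 42.13 mm. Layer 31 (z = 9.3): the cube is absent (z outside [0, 6.5]); the r=6.5 cylinder at (10.5, 8) contributes a regular 12-gon of circumradius 6.5 (perimeter = 2·12·6.500·sin(180°/12) = 40.38 mm); Taking the union: only the r=6.5 cylinder at (10.5, 8) is present, so the union is just that shape — boundary = 40.38 mm; the cone at (7.5, 14): at t=0.169 of its height the radius interpolates to r₁+(r₂−r₁)t = 9.731, giving a regular 12-gon of that circumradius (perimeter = 2·12·9.731·sin(180°/12) = 60.44 mm); After the difference (first − rest): starting from the result so far, the cone at (7.5, 14) partially overlaps it — only the 89.35 mm² overlap (of its 284.06 mm²) is removed, clipping the outline — boundary = 34.08 mm. So its perimeter = 34.08 mm. Layer 84 is larger (42.13 vs 34.08 mm).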